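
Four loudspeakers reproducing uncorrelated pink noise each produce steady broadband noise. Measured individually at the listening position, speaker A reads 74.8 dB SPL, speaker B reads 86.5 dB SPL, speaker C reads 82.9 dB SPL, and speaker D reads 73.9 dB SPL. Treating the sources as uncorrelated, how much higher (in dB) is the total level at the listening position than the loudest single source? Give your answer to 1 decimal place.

Add the sources as powers (linear), then convert back to dB:
L_total = 10·log₁₀(10^(74.8/10) + 10^(86.5/10) + 10^(82.9/10) + 10^(73.9/10)) = 88.43 dB SPL.
Excess over the loudest (86.5 dB): 88.43 − 86.5 = 1.9 dB.

1.9 dB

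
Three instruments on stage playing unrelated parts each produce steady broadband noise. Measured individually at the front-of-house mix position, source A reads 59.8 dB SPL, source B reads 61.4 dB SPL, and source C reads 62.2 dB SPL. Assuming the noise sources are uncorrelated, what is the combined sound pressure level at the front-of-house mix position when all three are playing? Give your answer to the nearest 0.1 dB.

66.0 dB SPL

Add the sources as powers (linear), then convert back to dB:
L_total = 10·log₁₀(10^(59.8/10) + 10^(61.4/10) + 10^(62.2/10)) = 10·log₁₀(3995000) = 66.0 dB SPL.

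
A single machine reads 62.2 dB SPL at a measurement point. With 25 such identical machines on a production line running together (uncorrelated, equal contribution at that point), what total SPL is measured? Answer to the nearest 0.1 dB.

76.2 dB SPL

25 equal incoherent sources raise the level by 10·log₁₀(25) = 13.98 dB.
L_total = 62.2 + 13.98 = 76.2 dB SPL.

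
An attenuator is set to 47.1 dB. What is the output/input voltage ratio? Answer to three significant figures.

Voltage ratio = 10^(dB/20).
10^(-47.1/20) = 10^(-2.355) = 0.00442.

0.00442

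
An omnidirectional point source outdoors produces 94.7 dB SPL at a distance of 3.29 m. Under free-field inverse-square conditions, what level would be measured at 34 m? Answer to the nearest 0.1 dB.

74.4 dB SPL

For a point source in a free field, ΔL = −20·log₁₀(d₂/d₁).
ΔL = −20·log₁₀(34/3.29) = -20.29 dB, so L₂ = 94.7 + (-20.29) = 74.4 dB SPL.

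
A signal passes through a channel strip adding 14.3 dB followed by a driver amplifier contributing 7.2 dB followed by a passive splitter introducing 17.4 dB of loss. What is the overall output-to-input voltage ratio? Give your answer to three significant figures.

Net gain = 14.3 + 7.2 + (−17.4) = 4.1 dB.
Voltage ratio = 10^(4.1/20) = 1.60.

1.60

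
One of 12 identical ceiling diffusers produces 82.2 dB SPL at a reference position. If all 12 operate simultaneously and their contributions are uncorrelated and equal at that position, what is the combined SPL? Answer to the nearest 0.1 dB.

12 equal incoherent sources raise the level by 10·log₁₀(12) = 10.79 dB.
L_total = 82.2 + 10.79 = 93.0 dB SPL.

93.0 dB SPL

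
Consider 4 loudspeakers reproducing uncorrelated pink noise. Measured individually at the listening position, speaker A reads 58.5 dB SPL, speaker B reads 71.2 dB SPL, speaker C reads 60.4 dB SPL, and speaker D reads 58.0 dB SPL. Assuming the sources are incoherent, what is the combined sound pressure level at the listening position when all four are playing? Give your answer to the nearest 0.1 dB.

71.9 dB SPL

Add the sources as powers (linear), then convert back to dB:
L_total = 10·log₁₀(10^(58.5/10) + 10^(71.2/10) + 10^(60.4/10) + 10^(58.0/10)) = 10·log₁₀(15620000) = 71.9 dB SPL.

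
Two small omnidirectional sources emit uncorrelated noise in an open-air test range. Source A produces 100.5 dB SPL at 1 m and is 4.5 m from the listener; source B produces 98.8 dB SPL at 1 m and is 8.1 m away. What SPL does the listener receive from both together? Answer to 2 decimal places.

88.26 dB SPL

At the listener: L_A = 100.5 − 20·log₁₀(4.5) = 87.436 dB; L_B = 98.8 − 20·log₁₀(8.1) = 80.630 dB.
Combined: 10·log₁₀(10^(87.436/10)+10^(80.630/10)) = 88.26 dB SPL.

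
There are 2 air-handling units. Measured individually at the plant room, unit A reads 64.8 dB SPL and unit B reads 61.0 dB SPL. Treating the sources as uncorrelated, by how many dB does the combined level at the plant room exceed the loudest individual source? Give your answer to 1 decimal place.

1.5 dB

Uncorrelated sources add in intensity (power), not in dB.
L_total = 10·log₁₀(10^(64.8/10) + 10^(61.0/10)) = 66.31 dB SPL.
Excess over the loudest (64.8 dB): 66.31 − 64.8 = 1.5 dB.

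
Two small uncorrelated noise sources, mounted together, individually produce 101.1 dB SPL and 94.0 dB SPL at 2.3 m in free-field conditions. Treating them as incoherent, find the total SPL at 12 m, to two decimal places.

Combined at 2.3 m: 10·log₁₀(10^(101.1/10)+10^(94.0/10)) = 101.874 dB SPL.
Then apply −20·log₁₀(12/2.3) = -14.349 dB → 87.52 dB SPL.

87.52 dB SPL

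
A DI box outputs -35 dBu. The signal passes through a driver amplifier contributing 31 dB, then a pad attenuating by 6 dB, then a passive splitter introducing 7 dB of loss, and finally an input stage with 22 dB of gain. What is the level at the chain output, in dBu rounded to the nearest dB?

+5 dBu

Cascaded gains and losses add directly in dB.
-35 + 31 − 6 − 7 + 22 = +5 dBu.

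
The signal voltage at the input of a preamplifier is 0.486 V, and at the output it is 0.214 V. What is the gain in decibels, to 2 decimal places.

Voltage is an amplitude quantity, so gain = 20·log₁₀(V_out/V_in).
20·log₁₀(0.214/0.486) = 20·log₁₀(0.4403) = -7.12 dB.

-7.12 dB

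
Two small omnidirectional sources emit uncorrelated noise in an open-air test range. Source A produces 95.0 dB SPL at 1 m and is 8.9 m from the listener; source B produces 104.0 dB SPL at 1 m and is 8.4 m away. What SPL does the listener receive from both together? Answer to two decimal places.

At the listener: L_A = 95.0 − 20·log₁₀(8.9) = 76.012 dB; L_B = 104.0 − 20·log₁₀(8.4) = 85.514 dB.
Combined: 10·log₁₀(10^(76.012/10)+10^(85.514/10)) = 85.98 dB SPL.

85.98 dB SPL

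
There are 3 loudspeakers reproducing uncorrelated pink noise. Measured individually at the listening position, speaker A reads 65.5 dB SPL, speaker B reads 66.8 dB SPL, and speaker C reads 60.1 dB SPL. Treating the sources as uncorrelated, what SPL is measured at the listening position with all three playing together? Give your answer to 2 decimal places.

Add the sources as powers (linear), then convert back to dB:
L_total = 10·log₁₀(10^(65.5/10) + 10^(66.8/10) + 10^(60.1/10)) = 10·log₁₀(9358000) = 69.71 dB SPL.

69.71 dB SPL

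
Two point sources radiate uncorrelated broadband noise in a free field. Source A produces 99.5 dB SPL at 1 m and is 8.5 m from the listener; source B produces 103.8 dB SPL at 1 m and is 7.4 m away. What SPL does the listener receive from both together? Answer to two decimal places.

At the listener: L_A = 99.5 − 20·log₁₀(8.5) = 80.912 dB; L_B = 103.8 − 20·log₁₀(7.4) = 86.415 dB.
Combined: 10·log₁₀(10^(80.912/10)+10^(86.415/10)) = 87.49 dB SPL.

87.49 dB SPL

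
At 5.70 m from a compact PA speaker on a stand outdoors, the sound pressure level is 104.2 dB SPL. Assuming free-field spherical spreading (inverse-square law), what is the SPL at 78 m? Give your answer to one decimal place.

Free-field point source: level drops by 20·log₁₀ of the distance ratio.
ΔL = −20·log₁₀(78/5.70) = -22.72 dB, so L₂ = 104.2 + (-22.72) = 81.5 dB SPL.

81.5 dB SPL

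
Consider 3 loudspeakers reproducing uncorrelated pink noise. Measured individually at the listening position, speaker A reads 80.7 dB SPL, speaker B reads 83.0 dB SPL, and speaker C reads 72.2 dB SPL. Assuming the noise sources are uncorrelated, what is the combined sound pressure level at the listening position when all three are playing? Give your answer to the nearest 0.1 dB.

Add the sources as powers (linear), then convert back to dB:
L_total = 10·log₁₀(10^(80.7/10) + 10^(83.0/10) + 10^(72.2/10)) = 10·log₁₀(333600000) = 85.2 dB SPL.

85.2 dB SPL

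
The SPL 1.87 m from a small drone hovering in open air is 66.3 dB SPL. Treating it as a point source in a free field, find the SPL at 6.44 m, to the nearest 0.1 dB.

For a point source in a free field, ΔL = −20·log₁₀(d₂/d₁).
ΔL = −20·log₁₀(6.44/1.87) = -10.74 dB, so L₂ = 66.3 + (-10.74) = 55.6 dB SPL.

55.6 dB SPL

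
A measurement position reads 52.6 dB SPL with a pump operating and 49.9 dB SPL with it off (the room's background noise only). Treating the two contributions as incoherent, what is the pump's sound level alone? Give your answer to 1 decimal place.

49.3 dB SPL

Subtract intensities: L_src = 10·log₁₀(10^(L_total/10) − 10^(L_bg/10)).
L_src = 10·log₁₀(10^(52.6/10) − 10^(49.9/10)) = 10·log₁₀(84250) = 49.3 dB SPL.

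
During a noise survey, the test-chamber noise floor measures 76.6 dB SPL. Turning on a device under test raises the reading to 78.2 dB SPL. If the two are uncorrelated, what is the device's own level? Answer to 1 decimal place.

73.1 dB SPL

Subtract intensities: L_src = 10·log₁₀(10^(L_total/10) − 10^(L_bg/10)).
L_src = 10·log₁₀(10^(78.2/10) − 10^(76.6/10)) = 10·log₁₀(20360000) = 73.1 dB SPL.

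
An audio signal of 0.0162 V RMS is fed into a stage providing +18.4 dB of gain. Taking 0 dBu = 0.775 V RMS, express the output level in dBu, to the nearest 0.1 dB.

-15.2 dBu

Input level: 20·log₁₀(0.0162/0.775) = -33.60 dBu.
Output: -33.60 + 18.4 = -15.2 dBu.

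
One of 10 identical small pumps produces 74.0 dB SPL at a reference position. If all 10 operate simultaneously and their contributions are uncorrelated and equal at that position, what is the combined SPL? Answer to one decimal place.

84.0 dB SPL

10 equal incoherent sources raise the level by 10·log₁₀(10) = 10.00 dB.
L_total = 74.0 + 10.00 = 84.0 dB SPL.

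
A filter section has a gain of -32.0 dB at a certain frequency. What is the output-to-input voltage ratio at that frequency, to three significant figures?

Voltage ratio = 10^(dB/20).
10^(-32.0/20) = 10^(-1.600) = 0.0251.

0.0251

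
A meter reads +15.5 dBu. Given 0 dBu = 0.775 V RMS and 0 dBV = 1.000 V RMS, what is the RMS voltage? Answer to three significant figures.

4.62 V

V = 0.775 V × 10^(+15.5/20).
= 0.775 × 5.957 = 4.62 V.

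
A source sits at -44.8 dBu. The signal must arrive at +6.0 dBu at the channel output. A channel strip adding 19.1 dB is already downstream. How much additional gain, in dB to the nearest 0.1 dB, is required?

31.7 dB

The required make-up gain is the shortfall in the dB sum.
G = +6.0 − (-44.8) − 19.1 = 31.7 dB.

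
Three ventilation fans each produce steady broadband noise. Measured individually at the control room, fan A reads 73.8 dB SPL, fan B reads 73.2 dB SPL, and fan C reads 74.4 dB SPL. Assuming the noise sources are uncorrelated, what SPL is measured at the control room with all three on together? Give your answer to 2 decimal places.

78.60 dB SPL

Incoherent sources sum as intensities:
L_total = 10·log₁₀(10^(73.8/10) + 10^(73.2/10) + 10^(74.4/10)) = 10·log₁₀(72420000) = 78.60 dB SPL.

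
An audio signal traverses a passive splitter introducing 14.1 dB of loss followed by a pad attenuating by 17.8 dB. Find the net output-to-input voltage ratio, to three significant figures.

Net gain = (−14.1) + (−17.8) = -31.9 dB.
Voltage ratio = 10^(-31.9/20) = 0.0254.

0.0254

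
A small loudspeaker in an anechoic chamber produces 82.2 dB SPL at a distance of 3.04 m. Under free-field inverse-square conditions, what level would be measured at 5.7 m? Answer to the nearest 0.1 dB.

Inverse-square spreading gives ΔL = −20·log₁₀(d₂/d₁).
ΔL = −20·log₁₀(5.7/3.04) = -5.46 dB, so L₂ = 82.2 + (-5.46) = 76.7 dB SPL.

76.7 dB SPL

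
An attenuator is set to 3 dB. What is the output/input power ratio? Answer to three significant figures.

0.501

Power ratio = 10^(dB/10).
10^(-3/10) = 10^(-0.3000) = 0.501.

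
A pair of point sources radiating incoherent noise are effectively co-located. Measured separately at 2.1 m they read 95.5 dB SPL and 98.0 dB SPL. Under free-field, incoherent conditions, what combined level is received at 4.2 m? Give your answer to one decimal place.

93.9 dB SPL

Combined at 2.1 m: 10·log₁₀(10^(95.5/10)+10^(98.0/10)) = 99.94 dB SPL.
Then apply −20·log₁₀(4.2/2.1) = -6.02 dB → 93.9 dB SPL.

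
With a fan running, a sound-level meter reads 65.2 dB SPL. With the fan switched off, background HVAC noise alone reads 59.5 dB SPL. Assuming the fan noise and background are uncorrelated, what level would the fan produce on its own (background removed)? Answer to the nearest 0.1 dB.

63.8 dB SPL

Remove the background by subtracting linear intensities:
L_src = 10·log₁₀(10^(65.2/10) − 10^(59.5/10)) = 10·log₁₀(2420000) = 63.8 dB SPL.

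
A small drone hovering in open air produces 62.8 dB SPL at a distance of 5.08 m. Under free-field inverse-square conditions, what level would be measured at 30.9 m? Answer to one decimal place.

47.1 dB SPL

For a point source in a free field, ΔL = −20·log₁₀(d₂/d₁).
ΔL = −20·log₁₀(30.9/5.08) = -15.68 dB, so L₂ = 62.8 + (-15.68) = 47.1 dB SPL.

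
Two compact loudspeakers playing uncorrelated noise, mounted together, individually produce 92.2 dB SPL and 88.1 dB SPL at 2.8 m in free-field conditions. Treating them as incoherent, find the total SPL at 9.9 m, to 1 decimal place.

Combined at 2.8 m: 10·log₁₀(10^(92.2/10)+10^(88.1/10)) = 93.63 dB SPL.
Then apply −20·log₁₀(9.9/2.8) = -10.97 dB → 82.7 dB SPL.

82.7 dB SPL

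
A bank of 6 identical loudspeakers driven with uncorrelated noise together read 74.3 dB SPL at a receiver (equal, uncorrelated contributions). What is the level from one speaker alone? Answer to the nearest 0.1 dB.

66.5 dB SPL

6 equal incoherent sources add 10·log₁₀(6) = 7.78 dB over one source.
L_one = 74.3 − 7.78 = 66.5 dB SPL.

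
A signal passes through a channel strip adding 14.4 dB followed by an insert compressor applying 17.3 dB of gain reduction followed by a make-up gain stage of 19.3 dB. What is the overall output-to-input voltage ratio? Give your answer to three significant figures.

Net gain = 14.4 + (−17.3) + 19.3 = 16.4 dB.
Voltage ratio = 10^(16.4/20) = 6.61.

6.61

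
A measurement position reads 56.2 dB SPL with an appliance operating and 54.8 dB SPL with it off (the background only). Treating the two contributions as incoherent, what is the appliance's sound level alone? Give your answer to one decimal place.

50.6 dB SPL

Subtract intensities: L_src = 10·log₁₀(10^(L_total/10) − 10^(L_bg/10)).
L_src = 10·log₁₀(10^(56.2/10) − 10^(54.8/10)) = 10·log₁₀(114900) = 50.6 dB SPL.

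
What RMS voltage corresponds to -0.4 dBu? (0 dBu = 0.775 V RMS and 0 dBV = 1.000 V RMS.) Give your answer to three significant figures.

V = 0.775 V × 10^(-0.4/20).
= 0.775 × 0.9550 = 0.740 V.

0.740 V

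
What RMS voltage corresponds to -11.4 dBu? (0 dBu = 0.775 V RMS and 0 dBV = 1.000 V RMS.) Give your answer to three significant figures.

V = 0.775 V × 10^(-11.4/20).
= 0.775 × 0.2692 = 0.209 V.

0.209 V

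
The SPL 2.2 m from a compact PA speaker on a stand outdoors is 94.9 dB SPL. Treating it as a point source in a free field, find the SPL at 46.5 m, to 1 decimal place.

Inverse-square spreading gives ΔL = −20·log₁₀(d₂/d₁).
ΔL = −20·log₁₀(46.5/2.2) = -26.50 dB, so L₂ = 94.9 + (-26.50) = 68.4 dB SPL.

68.4 dB SPL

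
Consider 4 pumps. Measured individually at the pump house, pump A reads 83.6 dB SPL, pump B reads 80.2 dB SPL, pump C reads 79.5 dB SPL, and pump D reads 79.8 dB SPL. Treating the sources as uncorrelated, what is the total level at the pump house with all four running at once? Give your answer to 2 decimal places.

Uncorrelated sources add in intensity (power), not in dB.
L_total = 10·log₁₀(10^(83.6/10) + 10^(80.2/10) + 10^(79.5/10) + 10^(79.8/10)) = 10·log₁₀(518400000) = 87.15 dB SPL.

87.15 dB SPL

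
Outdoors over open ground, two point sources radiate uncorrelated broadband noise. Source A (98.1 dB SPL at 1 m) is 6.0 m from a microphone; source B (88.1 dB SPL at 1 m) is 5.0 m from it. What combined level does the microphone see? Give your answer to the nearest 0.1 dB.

83.1 dB SPL

At the listener: L_A = 98.1 − 20·log₁₀(6.0) = 82.54 dB; L_B = 88.1 − 20·log₁₀(5.0) = 74.12 dB.
Combined: 10·log₁₀(10^(82.54/10)+10^(74.12/10)) = 83.1 dB SPL.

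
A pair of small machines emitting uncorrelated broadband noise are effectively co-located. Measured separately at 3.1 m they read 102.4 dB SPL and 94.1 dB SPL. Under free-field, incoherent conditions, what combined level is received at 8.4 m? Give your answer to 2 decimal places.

Combined at 3.1 m: 10·log₁₀(10^(102.4/10)+10^(94.1/10)) = 102.999 dB SPL.
Then apply −20·log₁₀(8.4/3.1) = -8.658 dB → 94.34 dB SPL.

94.34 dB SPL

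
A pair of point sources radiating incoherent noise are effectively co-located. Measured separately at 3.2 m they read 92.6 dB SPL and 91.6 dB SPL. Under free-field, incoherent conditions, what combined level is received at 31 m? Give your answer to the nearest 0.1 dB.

75.4 dB SPL

Combined at 3.2 m: 10·log₁₀(10^(92.6/10)+10^(91.6/10)) = 95.14 dB SPL.
Then apply −20·log₁₀(31/3.2) = -19.72 dB → 75.4 dB SPL.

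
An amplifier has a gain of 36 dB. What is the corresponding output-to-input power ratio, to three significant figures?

Power ratio = 10^(dB/10).
10^(36/10) = 10^(3.600) = 3980.

3980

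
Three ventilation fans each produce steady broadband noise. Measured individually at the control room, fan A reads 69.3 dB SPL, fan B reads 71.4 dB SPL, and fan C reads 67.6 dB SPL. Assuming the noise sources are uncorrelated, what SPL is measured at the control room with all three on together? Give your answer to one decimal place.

74.5 dB SPL

Uncorrelated sources add in intensity (power), not in dB.
L_total = 10·log₁₀(10^(69.3/10) + 10^(71.4/10) + 10^(67.6/10)) = 10·log₁₀(28070000) = 74.5 dB SPL.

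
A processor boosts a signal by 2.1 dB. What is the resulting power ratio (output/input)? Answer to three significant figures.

1.62

Power ratio = 10^(dB/10).
10^(2.1/10) = 10^(0.2100) = 1.62.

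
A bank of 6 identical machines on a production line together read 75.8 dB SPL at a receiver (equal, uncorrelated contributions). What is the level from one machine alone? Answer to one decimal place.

6 equal incoherent sources add 10·log₁₀(6) = 7.78 dB over one source.
L_one = 75.8 − 7.78 = 68.0 dB SPL.

68.0 dB SPL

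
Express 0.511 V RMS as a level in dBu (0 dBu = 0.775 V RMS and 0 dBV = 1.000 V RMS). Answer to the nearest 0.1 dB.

dBu = 20·log₁₀(V / 0.775 V).
20·log₁₀(0.511/0.775) = -3.6 dBu.

-3.6 dBu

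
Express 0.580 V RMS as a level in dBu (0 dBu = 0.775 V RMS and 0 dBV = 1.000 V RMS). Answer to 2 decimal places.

-2.52 dBu

dBu = 20·log₁₀(V / 0.775 V).
20·log₁₀(0.580/0.775) = -2.52 dBu.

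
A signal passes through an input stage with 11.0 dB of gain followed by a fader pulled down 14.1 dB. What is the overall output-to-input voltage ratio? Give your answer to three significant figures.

0.700

Net gain = 11.0 + (−14.1) = -3.1 dB.
Voltage ratio = 10^(-3.1/20) = 0.700.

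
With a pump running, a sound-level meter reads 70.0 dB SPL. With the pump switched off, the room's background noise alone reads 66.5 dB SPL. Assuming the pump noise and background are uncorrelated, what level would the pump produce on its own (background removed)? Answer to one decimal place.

Background correction is a power subtraction:
L_src = 10·log₁₀(10^(70.0/10) − 10^(66.5/10)) = 10·log₁₀(5533000) = 67.4 dB SPL.

67.4 dB SPL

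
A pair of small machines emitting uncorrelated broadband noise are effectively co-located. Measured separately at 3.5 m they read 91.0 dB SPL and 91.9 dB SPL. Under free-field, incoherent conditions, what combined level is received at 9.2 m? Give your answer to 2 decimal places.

86.09 dB SPL

Combined at 3.5 m: 10·log₁₀(10^(91.0/10)+10^(91.9/10)) = 94.484 dB SPL.
Then apply −20·log₁₀(9.2/3.5) = -8.394 dB → 86.09 dB SPL.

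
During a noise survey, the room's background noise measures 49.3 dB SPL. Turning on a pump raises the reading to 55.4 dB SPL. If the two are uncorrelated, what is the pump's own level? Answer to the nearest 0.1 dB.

54.2 dB SPL

Subtract intensities: L_src = 10·log₁₀(10^(L_total/10) − 10^(L_bg/10)).
L_src = 10·log₁₀(10^(55.4/10) − 10^(49.3/10)) = 10·log₁₀(261600) = 54.2 dB SPL.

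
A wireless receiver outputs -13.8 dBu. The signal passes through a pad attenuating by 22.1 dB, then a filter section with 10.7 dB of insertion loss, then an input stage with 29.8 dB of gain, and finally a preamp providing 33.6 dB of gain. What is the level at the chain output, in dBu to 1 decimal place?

Gain stages sum in dB:
-13.8 − 22.1 − 10.7 + 29.8 + 33.6 = +16.8 dBu.

+16.8 dBu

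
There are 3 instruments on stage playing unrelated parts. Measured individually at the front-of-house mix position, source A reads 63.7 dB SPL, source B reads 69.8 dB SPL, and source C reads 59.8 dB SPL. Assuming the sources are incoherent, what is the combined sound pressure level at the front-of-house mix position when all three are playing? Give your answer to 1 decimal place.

71.1 dB SPL

Add the sources as powers (linear), then convert back to dB:
L_total = 10·log₁₀(10^(63.7/10) + 10^(69.8/10) + 10^(59.8/10)) = 10·log₁₀(12850000) = 71.1 dB SPL.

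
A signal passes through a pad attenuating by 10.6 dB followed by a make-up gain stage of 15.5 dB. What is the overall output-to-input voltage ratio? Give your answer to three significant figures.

1.76

Net gain = (−10.6) + 15.5 = 4.9 dB.
Voltage ratio = 10^(4.9/20) = 1.76.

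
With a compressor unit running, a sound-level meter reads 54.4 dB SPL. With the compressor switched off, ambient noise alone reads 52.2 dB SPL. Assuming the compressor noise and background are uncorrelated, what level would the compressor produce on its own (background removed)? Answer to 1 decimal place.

50.4 dB SPL

Background correction is a power subtraction:
L_src = 10·log₁₀(10^(54.4/10) − 10^(52.2/10)) = 10·log₁₀(109500) = 50.4 dB SPL.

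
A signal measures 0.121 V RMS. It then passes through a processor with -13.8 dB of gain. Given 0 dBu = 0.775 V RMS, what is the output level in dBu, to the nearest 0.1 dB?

Input level: 20·log₁₀(0.121/0.775) = -16.13 dBu.
Output: -16.13 − 13.8 = -29.9 dBu.

-29.9 dBu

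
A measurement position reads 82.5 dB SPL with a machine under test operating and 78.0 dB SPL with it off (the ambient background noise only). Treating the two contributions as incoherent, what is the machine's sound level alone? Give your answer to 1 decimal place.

Subtract intensities: L_src = 10·log₁₀(10^(L_total/10) − 10^(L_bg/10)).
L_src = 10·log₁₀(10^(82.5/10) − 10^(78.0/10)) = 10·log₁₀(114700000) = 80.6 dB SPL.

80.6 dB SPL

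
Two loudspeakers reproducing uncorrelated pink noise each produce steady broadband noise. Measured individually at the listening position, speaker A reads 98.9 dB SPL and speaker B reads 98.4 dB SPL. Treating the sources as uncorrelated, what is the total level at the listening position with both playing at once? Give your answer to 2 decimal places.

Incoherent sources sum as intensities:
L_total = 10·log₁₀(10^(98.9/10) + 10^(98.4/10)) = 10·log₁₀(14681000000) = 101.67 dB SPL.

101.67 dB SPL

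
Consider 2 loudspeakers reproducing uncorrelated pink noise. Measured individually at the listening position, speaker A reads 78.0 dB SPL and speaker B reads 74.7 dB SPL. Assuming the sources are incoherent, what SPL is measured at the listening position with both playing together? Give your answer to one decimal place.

Add the sources as powers (linear), then convert back to dB:
L_total = 10·log₁₀(10^(78.0/10) + 10^(74.7/10)) = 10·log₁₀(92610000) = 79.7 dB SPL.

79.7 dB SPL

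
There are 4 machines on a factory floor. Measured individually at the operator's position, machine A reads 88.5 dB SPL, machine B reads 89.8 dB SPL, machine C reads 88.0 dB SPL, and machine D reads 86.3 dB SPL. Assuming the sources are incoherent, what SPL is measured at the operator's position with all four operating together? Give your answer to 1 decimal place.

94.3 dB SPL

Uncorrelated sources add in intensity (power), not in dB.
L_total = 10·log₁₀(10^(88.5/10) + 10^(89.8/10) + 10^(88.0/10) + 10^(86.3/10)) = 10·log₁₀(2720000000) = 94.3 dB SPL.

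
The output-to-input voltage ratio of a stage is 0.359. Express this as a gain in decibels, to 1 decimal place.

Voltage is an amplitude quantity, so gain = 20·log₁₀(V_out/V_in).
20·log₁₀(0.359) = -8.9 dB.

-8.9 dB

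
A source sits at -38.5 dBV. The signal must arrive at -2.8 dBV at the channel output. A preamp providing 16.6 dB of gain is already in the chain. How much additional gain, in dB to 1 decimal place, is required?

19.1 dB

The required make-up gain is the shortfall in the dB sum.
G = -2.8 − (-38.5) − 16.6 = 19.1 dB.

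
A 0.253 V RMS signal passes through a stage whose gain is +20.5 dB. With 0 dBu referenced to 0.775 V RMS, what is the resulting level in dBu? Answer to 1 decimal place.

Input level: 20·log₁₀(0.253/0.775) = -9.72 dBu.
Output: -9.72 + 20.5 = +10.8 dBu.

+10.8 dBu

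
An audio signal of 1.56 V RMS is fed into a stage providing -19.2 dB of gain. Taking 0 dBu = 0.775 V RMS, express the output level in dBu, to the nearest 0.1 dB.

Input level: 20·log₁₀(1.56/0.775) = 6.08 dBu.
Output: 6.08 − 19.2 = -13.1 dBu.

-13.1 dBu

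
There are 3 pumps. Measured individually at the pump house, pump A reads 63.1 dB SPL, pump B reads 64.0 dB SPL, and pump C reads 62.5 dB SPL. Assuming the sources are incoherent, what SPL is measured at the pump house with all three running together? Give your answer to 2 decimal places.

Add the sources as powers (linear), then convert back to dB:
L_total = 10·log₁₀(10^(63.1/10) + 10^(64.0/10) + 10^(62.5/10)) = 10·log₁₀(6332000) = 68.02 dB SPL.

68.02 dB SPL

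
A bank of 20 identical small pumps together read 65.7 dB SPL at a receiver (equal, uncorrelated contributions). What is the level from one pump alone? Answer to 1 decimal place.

52.7 dB SPL

20 equal incoherent sources add 10·log₁₀(20) = 13.01 dB over one source.
L_one = 65.7 − 13.01 = 52.7 dB SPL.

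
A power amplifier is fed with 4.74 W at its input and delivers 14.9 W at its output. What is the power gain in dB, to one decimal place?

5.0 dB

Power ratio → dB uses the 10·log₁₀ form:
10·log₁₀(14.9/4.74) = 10·log₁₀(3.143) = 5.0 dB.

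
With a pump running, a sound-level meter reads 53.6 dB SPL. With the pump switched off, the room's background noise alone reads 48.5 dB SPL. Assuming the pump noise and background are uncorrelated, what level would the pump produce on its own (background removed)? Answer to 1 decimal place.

52.0 dB SPL

Subtract intensities: L_src = 10·log₁₀(10^(L_total/10) − 10^(L_bg/10)).
L_src = 10·log₁₀(10^(53.6/10) − 10^(48.5/10)) = 10·log₁₀(158300) = 52.0 dB SPL.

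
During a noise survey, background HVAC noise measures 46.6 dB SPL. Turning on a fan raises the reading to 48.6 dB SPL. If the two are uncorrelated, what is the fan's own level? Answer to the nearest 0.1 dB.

Subtract intensities: L_src = 10·log₁₀(10^(L_total/10) − 10^(L_bg/10)).
L_src = 10·log₁₀(10^(48.6/10) − 10^(46.6/10)) = 10·log₁₀(26730) = 44.3 dB SPL.

44.3 dB SPL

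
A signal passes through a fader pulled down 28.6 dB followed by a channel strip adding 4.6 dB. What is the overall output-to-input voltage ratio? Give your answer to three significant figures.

Net gain = (−28.6) + 4.6 = -24.0 dB.
Voltage ratio = 10^(-24.0/20) = 0.0631.

0.0631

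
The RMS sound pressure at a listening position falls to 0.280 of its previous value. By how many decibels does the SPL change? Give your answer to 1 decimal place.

SPL change from a pressure ratio uses the 20·log₁₀ form:
20·log₁₀(0.280) = -11.1 dB.

-11.1 dB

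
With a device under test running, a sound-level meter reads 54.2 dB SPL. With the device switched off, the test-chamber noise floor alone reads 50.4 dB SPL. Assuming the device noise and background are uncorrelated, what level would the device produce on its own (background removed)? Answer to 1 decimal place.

51.9 dB SPL

Subtract intensities: L_src = 10·log₁₀(10^(L_total/10) − 10^(L_bg/10)).
L_src = 10·log₁₀(10^(54.2/10) − 10^(50.4/10)) = 10·log₁₀(153400) = 51.9 dB SPL.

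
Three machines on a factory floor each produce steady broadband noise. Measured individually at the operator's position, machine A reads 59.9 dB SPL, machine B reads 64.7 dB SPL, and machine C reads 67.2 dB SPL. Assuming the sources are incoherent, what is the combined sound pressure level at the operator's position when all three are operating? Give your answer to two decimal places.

69.63 dB SPL

Add the sources as powers (linear), then convert back to dB:
L_total = 10·log₁₀(10^(59.9/10) + 10^(64.7/10) + 10^(67.2/10)) = 10·log₁₀(9177000) = 69.63 dB SPL.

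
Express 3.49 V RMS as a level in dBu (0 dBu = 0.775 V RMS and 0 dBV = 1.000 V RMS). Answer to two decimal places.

+13.07 dBu

dBu = 20·log₁₀(V / 0.775 V).
20·log₁₀(3.49/0.775) = +13.07 dBu.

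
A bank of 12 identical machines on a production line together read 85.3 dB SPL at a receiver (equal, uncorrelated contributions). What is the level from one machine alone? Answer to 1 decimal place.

74.5 dB SPL

12 equal incoherent sources add 10·log₁₀(12) = 10.79 dB over one source.
L_one = 85.3 − 10.79 = 74.5 dB SPL.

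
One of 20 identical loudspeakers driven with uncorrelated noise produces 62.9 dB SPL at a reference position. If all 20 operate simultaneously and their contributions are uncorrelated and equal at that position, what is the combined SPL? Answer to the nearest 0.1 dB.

20 equal incoherent sources raise the level by 10·log₁₀(20) = 13.01 dB.
L_total = 62.9 + 13.01 = 75.9 dB SPL.

75.9 dB SPL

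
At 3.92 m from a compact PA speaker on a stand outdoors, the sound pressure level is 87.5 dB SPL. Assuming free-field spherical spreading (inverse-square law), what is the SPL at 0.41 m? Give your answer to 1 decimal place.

Free-field point source: level drops by 20·log₁₀ of the distance ratio.
ΔL = −20·log₁₀(0.41/3.92) = 19.61 dB, so L₂ = 87.5 + (19.61) = 107.1 dB SPL.

107.1 dB SPL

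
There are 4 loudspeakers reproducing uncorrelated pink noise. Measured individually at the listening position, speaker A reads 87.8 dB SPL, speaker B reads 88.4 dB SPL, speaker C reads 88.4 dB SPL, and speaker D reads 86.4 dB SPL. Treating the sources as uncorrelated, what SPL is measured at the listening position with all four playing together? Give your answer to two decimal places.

93.84 dB SPL

Uncorrelated sources add in intensity (power), not in dB.
L_total = 10·log₁₀(10^(87.8/10) + 10^(88.4/10) + 10^(88.4/10) + 10^(86.4/10)) = 10·log₁₀(2423000000) = 93.84 dB SPL.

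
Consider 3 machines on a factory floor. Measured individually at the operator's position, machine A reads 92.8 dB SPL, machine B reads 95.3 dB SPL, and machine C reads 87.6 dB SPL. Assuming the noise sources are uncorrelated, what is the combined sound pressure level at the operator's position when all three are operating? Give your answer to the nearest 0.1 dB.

Add the sources as powers (linear), then convert back to dB:
L_total = 10·log₁₀(10^(92.8/10) + 10^(95.3/10) + 10^(87.6/10)) = 10·log₁₀(5869000000) = 97.7 dB SPL.

97.7 dB SPL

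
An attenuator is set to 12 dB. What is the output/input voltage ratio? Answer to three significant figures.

Voltage ratio = 10^(dB/20).
10^(-12/20) = 10^(-0.6000) = 0.251.

0.251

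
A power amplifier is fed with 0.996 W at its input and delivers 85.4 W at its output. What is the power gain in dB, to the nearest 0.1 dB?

19.3 dB

Power is a power quantity, so gain = 10·log₁₀(P_out/P_in).
10·log₁₀(85.4/0.996) = 10·log₁₀(85.74) = 19.3 dB.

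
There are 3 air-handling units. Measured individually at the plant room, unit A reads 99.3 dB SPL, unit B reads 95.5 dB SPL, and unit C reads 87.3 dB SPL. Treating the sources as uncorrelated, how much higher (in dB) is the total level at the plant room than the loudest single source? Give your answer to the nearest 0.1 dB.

Add the sources as powers (linear), then convert back to dB:
L_total = 10·log₁₀(10^(99.3/10) + 10^(95.5/10) + 10^(87.3/10)) = 101.00 dB SPL.
Excess over the loudest (99.3 dB): 101.00 − 99.3 = 1.7 dB.

1.7 dB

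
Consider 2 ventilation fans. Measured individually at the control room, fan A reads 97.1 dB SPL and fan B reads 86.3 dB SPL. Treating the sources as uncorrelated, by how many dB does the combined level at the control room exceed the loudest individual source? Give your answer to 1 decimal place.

Incoherent sources sum as intensities:
L_total = 10·log₁₀(10^(97.1/10) + 10^(86.3/10)) = 97.45 dB SPL.
Excess over the loudest (97.1 dB): 97.45 − 97.1 = 0.3 dB.

0.3 dB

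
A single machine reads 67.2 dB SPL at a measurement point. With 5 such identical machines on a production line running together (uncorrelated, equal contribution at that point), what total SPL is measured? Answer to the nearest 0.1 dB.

5 equal incoherent sources raise the level by 10·log₁₀(5) = 6.99 dB.
L_total = 67.2 + 6.99 = 74.2 dB SPL.

74.2 dB SPL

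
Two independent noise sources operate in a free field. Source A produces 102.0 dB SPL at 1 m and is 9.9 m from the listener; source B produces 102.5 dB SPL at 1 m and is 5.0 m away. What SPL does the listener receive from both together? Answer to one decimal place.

89.4 dB SPL

At the listener: L_A = 102.0 − 20·log₁₀(9.9) = 82.09 dB; L_B = 102.5 − 20·log₁₀(5.0) = 88.52 dB.
Combined: 10·log₁₀(10^(82.09/10)+10^(88.52/10)) = 89.4 dB SPL.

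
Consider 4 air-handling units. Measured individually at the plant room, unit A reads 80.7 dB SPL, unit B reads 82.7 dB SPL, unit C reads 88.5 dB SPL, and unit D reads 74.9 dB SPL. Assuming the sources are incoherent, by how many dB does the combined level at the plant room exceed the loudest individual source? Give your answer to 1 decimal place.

1.7 dB

Incoherent sources sum as intensities:
L_total = 10·log₁₀(10^(80.7/10) + 10^(82.7/10) + 10^(88.5/10) + 10^(74.9/10)) = 90.18 dB SPL.
Excess over the loudest (88.5 dB): 90.18 − 88.5 = 1.7 dB.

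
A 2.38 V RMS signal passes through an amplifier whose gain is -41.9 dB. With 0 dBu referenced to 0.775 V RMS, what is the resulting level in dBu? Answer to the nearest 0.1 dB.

-32.2 dBu

Input level: 20·log₁₀(2.38/0.775) = 9.75 dBu.
Output: 9.75 − 41.9 = -32.2 dBu.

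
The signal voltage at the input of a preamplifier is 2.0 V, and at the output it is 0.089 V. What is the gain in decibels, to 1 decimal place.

-27.0 dB

Voltage ratio → dB uses the 20·log₁₀ form:
20·log₁₀(0.089/2.0) = 20·log₁₀(0.04450) = -27.0 dB.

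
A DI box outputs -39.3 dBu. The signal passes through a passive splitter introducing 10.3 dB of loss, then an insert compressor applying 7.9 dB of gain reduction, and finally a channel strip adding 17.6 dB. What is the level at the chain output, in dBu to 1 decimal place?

-39.9 dBu

Cascaded gains and losses add directly in dB.
-39.3 − 10.3 − 7.9 + 17.6 = -39.9 dBu.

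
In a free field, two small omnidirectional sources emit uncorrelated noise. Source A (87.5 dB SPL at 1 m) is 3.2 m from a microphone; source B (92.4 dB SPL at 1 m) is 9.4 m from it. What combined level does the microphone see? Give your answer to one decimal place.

78.7 dB SPL

At the listener: L_A = 87.5 − 20·log₁₀(3.2) = 77.40 dB; L_B = 92.4 − 20·log₁₀(9.4) = 72.94 dB.
Combined: 10·log₁₀(10^(77.40/10)+10^(72.94/10)) = 78.7 dB SPL.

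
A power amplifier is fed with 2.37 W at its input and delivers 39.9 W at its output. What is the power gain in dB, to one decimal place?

For a power ratio, dB = 10·log₁₀(P₂/P₁).
10·log₁₀(39.9/2.37) = 10·log₁₀(16.84) = 12.3 dB.

12.3 dB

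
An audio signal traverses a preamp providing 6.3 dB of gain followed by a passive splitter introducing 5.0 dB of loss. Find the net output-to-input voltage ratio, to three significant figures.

Net gain = 6.3 + (−5.0) = 1.3 dB.
Voltage ratio = 10^(1.3/20) = 1.16.

1.16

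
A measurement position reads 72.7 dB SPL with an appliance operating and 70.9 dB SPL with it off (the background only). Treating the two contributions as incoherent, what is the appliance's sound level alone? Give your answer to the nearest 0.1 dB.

Subtract intensities: L_src = 10·log₁₀(10^(L_total/10) − 10^(L_bg/10)).
L_src = 10·log₁₀(10^(72.7/10) − 10^(70.9/10)) = 10·log₁₀(6318000) = 68.0 dB SPL.

68.0 dB SPL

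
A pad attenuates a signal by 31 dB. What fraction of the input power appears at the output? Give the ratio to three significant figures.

0.000794

Power ratio = 10^(dB/10).
10^(-31/10) = 10^(-3.100) = 0.000794.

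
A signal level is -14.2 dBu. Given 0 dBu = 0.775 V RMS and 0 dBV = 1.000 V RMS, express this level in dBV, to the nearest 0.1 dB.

-16.4 dBV

The offset between the scales is 20·log₁₀(0.775/1.000) = −2.214 dB.
So dBV = -14.2 − 2.214 = -16.4 dBV.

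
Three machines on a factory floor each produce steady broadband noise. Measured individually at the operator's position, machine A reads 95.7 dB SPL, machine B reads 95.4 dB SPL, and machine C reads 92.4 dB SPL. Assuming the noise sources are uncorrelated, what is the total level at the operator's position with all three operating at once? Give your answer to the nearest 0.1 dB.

99.5 dB SPL

Incoherent sources sum as intensities:
L_total = 10·log₁₀(10^(95.7/10) + 10^(95.4/10) + 10^(92.4/10)) = 10·log₁₀(8921000000) = 99.5 dB SPL.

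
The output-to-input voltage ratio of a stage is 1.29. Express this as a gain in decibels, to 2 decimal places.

For a voltage ratio, dB = 20·log₁₀(V₂/V₁).
20·log₁₀(1.29) = 2.21 dB.

2.21 dB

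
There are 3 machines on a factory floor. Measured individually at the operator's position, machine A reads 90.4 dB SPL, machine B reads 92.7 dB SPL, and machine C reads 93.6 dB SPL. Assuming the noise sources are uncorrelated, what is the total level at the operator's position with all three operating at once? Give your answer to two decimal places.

Uncorrelated sources add in intensity (power), not in dB.
L_total = 10·log₁₀(10^(90.4/10) + 10^(92.7/10) + 10^(93.6/10)) = 10·log₁₀(5249000000) = 97.20 dB SPL.

97.20 dB SPL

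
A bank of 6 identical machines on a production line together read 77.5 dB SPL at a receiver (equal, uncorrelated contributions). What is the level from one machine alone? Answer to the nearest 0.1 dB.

6 equal incoherent sources add 10·log₁₀(6) = 7.78 dB over one source.
L_one = 77.5 − 7.78 = 69.7 dB SPL.

69.7 dB SPL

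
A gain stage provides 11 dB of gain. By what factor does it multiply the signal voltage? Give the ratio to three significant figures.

3.55

Voltage ratio = 10^(dB/20).
10^(11/20) = 10^(0.5500) = 3.55.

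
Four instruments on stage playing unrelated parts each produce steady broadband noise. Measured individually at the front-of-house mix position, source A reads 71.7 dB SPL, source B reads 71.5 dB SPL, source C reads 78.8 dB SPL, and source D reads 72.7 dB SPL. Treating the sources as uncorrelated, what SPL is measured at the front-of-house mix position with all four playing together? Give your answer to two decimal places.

80.91 dB SPL

Uncorrelated sources add in intensity (power), not in dB.
L_total = 10·log₁₀(10^(71.7/10) + 10^(71.5/10) + 10^(78.8/10) + 10^(72.7/10)) = 10·log₁₀(123400000) = 80.91 dB SPL.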